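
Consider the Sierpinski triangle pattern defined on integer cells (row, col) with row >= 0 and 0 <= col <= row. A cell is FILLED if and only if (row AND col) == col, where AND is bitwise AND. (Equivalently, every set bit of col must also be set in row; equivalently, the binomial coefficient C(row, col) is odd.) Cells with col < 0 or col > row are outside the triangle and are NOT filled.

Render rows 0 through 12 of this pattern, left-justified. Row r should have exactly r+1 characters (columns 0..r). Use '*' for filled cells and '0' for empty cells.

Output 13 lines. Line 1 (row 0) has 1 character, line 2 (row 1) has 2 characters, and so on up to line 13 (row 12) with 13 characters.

Answer: *
**
*0*
****
*000*
**00**
*0*0*0*
********
*0000000*
**000000**
*0*00000*0*
****0000****
*000*000*000*

Derivation:
r0=0: *
r1=1: **
r2=10: *0*
r3=11: ****
r4=100: *000*
r5=101: **00**
r6=110: *0*0*0*
r7=111: ********
r8=1000: *0000000*
r9=1001: **000000**
r10=1010: *0*00000*0*
r11=1011: ****0000****
r12=1100: *000*000*000*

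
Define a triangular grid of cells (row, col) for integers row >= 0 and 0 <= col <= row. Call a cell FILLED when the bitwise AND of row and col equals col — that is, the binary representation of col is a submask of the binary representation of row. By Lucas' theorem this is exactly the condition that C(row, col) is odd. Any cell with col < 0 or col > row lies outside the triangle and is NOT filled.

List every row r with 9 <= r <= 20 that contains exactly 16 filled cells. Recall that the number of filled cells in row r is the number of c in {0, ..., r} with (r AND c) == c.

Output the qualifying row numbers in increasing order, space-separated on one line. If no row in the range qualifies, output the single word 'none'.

Row r has 2^popcount(r) filled cells, so we need popcount(r) = log2(16) = 4.
Scan r = 9..20 and keep those with exactly 4 one-bits:
r=9=1001 popcount=2 -> skip
r=10=1010 popcount=2 -> skip
r=11=1011 popcount=3 -> skip
r=12=1100 popcount=2 -> skip
r=13=1101 popcount=3 -> skip
r=14=1110 popcount=3 -> skip
r=15=1111 popcount=4 -> KEEP
r=16=10000 popcount=1 -> skip
r=17=10001 popcount=2 -> skip
r=18=10010 popcount=2 -> skip
r=19=10011 popcount=3 -> skip
r=20=10100 popcount=2 -> skip
Kept rows: 15

Answer: 15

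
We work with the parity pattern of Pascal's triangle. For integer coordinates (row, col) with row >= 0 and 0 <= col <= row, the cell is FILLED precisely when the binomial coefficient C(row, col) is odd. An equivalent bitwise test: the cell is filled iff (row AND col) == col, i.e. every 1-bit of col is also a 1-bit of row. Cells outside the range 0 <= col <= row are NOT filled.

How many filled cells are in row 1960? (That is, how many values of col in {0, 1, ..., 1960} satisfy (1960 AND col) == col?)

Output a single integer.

1960 in binary = 11110101000
popcount(1960) = number of 1-bits in 11110101000 = 6
A col c satisfies (1960 AND c) == c iff every set bit of c is also set in 1960; each of the 6 set bits of 1960 can independently be on or off in c.
count = 2^6 = 64

Answer: 64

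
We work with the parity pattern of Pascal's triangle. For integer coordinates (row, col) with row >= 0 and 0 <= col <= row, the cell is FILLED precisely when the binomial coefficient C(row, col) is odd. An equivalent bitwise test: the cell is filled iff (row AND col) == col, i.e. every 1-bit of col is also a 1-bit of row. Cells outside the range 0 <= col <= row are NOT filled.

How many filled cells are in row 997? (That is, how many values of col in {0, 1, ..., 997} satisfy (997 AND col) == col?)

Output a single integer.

997 in binary = 1111100101
popcount(997) = number of 1-bits in 1111100101 = 7
A col c satisfies (997 AND c) == c iff every set bit of c is also set in 997; each of the 7 set bits of 997 can independently be on or off in c.
count = 2^7 = 128

Answer: 128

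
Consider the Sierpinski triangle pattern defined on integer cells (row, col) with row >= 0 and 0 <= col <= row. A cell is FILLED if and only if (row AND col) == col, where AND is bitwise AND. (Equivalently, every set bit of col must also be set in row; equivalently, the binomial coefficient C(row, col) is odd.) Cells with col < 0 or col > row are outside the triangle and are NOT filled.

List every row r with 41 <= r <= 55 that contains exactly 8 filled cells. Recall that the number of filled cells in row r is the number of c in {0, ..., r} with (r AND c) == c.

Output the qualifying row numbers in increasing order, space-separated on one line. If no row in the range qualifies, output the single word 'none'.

Row r has 2^popcount(r) filled cells, so we need popcount(r) = log2(8) = 3.
Scan r = 41..55 and keep those with exactly 3 one-bits:
r=41=101001 popcount=3 -> KEEP
r=42=101010 popcount=3 -> KEEP
r=43=101011 popcount=4 -> skip
r=44=101100 popcount=3 -> KEEP
r=45=101101 popcount=4 -> skip
r=46=101110 popcount=4 -> skip
r=47=101111 popcount=5 -> skip
r=48=110000 popcount=2 -> skip
r=49=110001 popcount=3 -> KEEP
r=50=110010 popcount=3 -> KEEP
r=51=110011 popcount=4 -> skip
r=52=110100 popcount=3 -> KEEP
r=53=110101 popcount=4 -> skip
r=54=110110 popcount=4 -> skip
r=55=110111 popcount=5 -> skip
Kept rows: 41 42 44 49 50 52

Answer: 41 42 44 49 50 52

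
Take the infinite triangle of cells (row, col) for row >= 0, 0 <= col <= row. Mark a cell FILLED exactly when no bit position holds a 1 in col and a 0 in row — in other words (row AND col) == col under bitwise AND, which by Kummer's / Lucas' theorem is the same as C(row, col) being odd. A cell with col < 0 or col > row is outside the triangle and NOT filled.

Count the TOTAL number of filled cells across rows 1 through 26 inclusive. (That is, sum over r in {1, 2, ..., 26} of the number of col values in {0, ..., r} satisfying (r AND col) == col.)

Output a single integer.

r1=1 pc1: +2 =2
r2=10 pc1: +2 =4
r3=11 pc2: +4 =8
r4=100 pc1: +2 =10
r5=101 pc2: +4 =14
r6=110 pc2: +4 =18
r7=111 pc3: +8 =26
r8=1000 pc1: +2 =28
r9=1001 pc2: +4 =32
r10=1010 pc2: +4 =36
r11=1011 pc3: +8 =44
r12=1100 pc2: +4 =48
r13=1101 pc3: +8 =56
r14=1110 pc3: +8 =64
r15=1111 pc4: +16 =80
r16=10000 pc1: +2 =82
r17=10001 pc2: +4 =86
r18=10010 pc2: +4 =90
r19=10011 pc3: +8 =98
r20=10100 pc2: +4 =102
r21=10101 pc3: +8 =110
r22=10110 pc3: +8 =118
r23=10111 pc4: +16 =134
r24=11000 pc2: +4 =138
r25=11001 pc3: +8 =146
r26=11010 pc3: +8 =154

Answer: 154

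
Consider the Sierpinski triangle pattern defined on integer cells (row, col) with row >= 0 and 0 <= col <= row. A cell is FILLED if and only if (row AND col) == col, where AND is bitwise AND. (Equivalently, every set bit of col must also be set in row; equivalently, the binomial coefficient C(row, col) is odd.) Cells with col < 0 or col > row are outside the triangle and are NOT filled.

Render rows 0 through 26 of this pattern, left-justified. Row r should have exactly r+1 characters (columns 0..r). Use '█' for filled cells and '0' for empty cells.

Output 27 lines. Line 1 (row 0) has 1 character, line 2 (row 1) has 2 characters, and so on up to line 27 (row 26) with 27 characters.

Answer: █
██
█0█
████
█000█
██00██
█0█0█0█
████████
█0000000█
██000000██
█0█00000█0█
████0000████
█000█000█000█
██00██00██00██
█0█0█0█0█0█0█0█
████████████████
█000000000000000█
██00000000000000██
█0█0000000000000█0█
████000000000000████
█000█00000000000█000█
██00██0000000000██00██
█0█0█0█000000000█0█0█0█
████████00000000████████
█0000000█0000000█0000000█
██000000██000000██000000██
█0█00000█0█00000█0█00000█0█

Derivation:
r0=0: █
r1=1: ██
r2=10: █0█
r3=11: ████
r4=100: █000█
r5=101: ██00██
r6=110: █0█0█0█
r7=111: ████████
r8=1000: █0000000█
r9=1001: ██000000██
r10=1010: █0█00000█0█
r11=1011: ████0000████
r12=1100: █000█000█000█
r13=1101: ██00██00██00██
r14=1110: █0█0█0█0█0█0█0█
r15=1111: ████████████████
r16=10000: █000000000000000█
r17=10001: ██00000000000000██
r18=10010: █0█0000000000000█0█
r19=10011: ████000000000000████
r20=10100: █000█00000000000█000█
r21=10101: ██00██0000000000██00██
r22=10110: █0█0█0█000000000█0█0█0█
r23=10111: ████████00000000████████
r24=11000: █0000000█0000000█0000000█
r25=11001: ██000000██000000██000000██
r26=11010: █0█00000█0█00000█0█00000█0█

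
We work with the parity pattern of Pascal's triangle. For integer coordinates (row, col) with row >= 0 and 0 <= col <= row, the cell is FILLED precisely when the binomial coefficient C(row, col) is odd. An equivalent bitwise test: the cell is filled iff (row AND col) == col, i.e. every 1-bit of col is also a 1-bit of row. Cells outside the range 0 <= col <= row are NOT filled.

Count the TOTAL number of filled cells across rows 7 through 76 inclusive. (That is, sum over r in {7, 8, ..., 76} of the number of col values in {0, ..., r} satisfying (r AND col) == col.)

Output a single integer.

r7=111 pc3: +8 =8
r8=1000 pc1: +2 =10
r9=1001 pc2: +4 =14
r10=1010 pc2: +4 =18
r11=1011 pc3: +8 =26
r12=1100 pc2: +4 =30
r13=1101 pc3: +8 =38
r14=1110 pc3: +8 =46
r15=1111 pc4: +16 =62
r16=10000 pc1: +2 =64
r17=10001 pc2: +4 =68
r18=10010 pc2: +4 =72
r19=10011 pc3: +8 =80
r20=10100 pc2: +4 =84
r21=10101 pc3: +8 =92
r22=10110 pc3: +8 =100
r23=10111 pc4: +16 =116
r24=11000 pc2: +4 =120
r25=11001 pc3: +8 =128
r26=11010 pc3: +8 =136
r27=11011 pc4: +16 =152
r28=11100 pc3: +8 =160
r29=11101 pc4: +16 =176
r30=11110 pc4: +16 =192
r31=11111 pc5: +32 =224
r32=100000 pc1: +2 =226
r33=100001 pc2: +4 =230
r34=100010 pc2: +4 =234
r35=100011 pc3: +8 =242
r36=100100 pc2: +4 =246
r37=100101 pc3: +8 =254
r38=100110 pc3: +8 =262
r39=100111 pc4: +16 =278
r40=101000 pc2: +4 =282
r41=101001 pc3: +8 =290
r42=101010 pc3: +8 =298
r43=101011 pc4: +16 =314
r44=101100 pc3: +8 =322
r45=101101 pc4: +16 =338
r46=101110 pc4: +16 =354
r47=101111 pc5: +32 =386
r48=110000 pc2: +4 =390
r49=110001 pc3: +8 =398
r50=110010 pc3: +8 =406
r51=110011 pc4: +16 =422
r52=110100 pc3: +8 =430
r53=110101 pc4: +16 =446
r54=110110 pc4: +16 =462
r55=110111 pc5: +32 =494
r56=111000 pc3: +8 =502
r57=111001 pc4: +16 =518
r58=111010 pc4: +16 =534
r59=111011 pc5: +32 =566
r60=111100 pc4: +16 =582
r61=111101 pc5: +32 =614
r62=111110 pc5: +32 =646
r63=111111 pc6: +64 =710
r64=1000000 pc1: +2 =712
r65=1000001 pc2: +4 =716
r66=1000010 pc2: +4 =720
r67=1000011 pc3: +8 =728
r68=1000100 pc2: +4 =732
r69=1000101 pc3: +8 =740
r70=1000110 pc3: +8 =748
r71=1000111 pc4: +16 =764
r72=1001000 pc2: +4 =768
r73=1001001 pc3: +8 =776
r74=1001010 pc3: +8 =784
r75=1001011 pc4: +16 =800
r76=1001100 pc3: +8 =808

Answer: 808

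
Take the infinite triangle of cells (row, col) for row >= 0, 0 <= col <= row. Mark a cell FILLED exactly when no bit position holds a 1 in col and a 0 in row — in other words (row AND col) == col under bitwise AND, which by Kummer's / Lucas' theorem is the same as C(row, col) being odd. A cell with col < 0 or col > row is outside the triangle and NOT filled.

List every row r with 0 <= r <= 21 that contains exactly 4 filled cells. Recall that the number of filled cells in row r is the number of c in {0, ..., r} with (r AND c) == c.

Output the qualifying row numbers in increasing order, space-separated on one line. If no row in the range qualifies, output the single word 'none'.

Row r has 2^popcount(r) filled cells, so we need popcount(r) = log2(4) = 2.
Scan r = 0..21 and keep those with exactly 2 one-bits:
r=0=0 popcount=0 -> skip
r=1=1 popcount=1 -> skip
r=2=10 popcount=1 -> skip
r=3=11 popcount=2 -> KEEP
r=4=100 popcount=1 -> skip
r=5=101 popcount=2 -> KEEP
r=6=110 popcount=2 -> KEEP
r=7=111 popcount=3 -> skip
r=8=1000 popcount=1 -> skip
r=9=1001 popcount=2 -> KEEP
r=10=1010 popcount=2 -> KEEP
r=11=1011 popcount=3 -> skip
r=12=1100 popcount=2 -> KEEP
r=13=1101 popcount=3 -> skip
r=14=1110 popcount=3 -> skip
r=15=1111 popcount=4 -> skip
r=16=10000 popcount=1 -> skip
r=17=10001 popcount=2 -> KEEP
r=18=10010 popcount=2 -> KEEP
r=19=10011 popcount=3 -> skip
r=20=10100 popcount=2 -> KEEP
r=21=10101 popcount=3 -> skip
Kept rows: 3 5 6 9 10 12 17 18 20

Answer: 3 5 6 9 10 12 17 18 20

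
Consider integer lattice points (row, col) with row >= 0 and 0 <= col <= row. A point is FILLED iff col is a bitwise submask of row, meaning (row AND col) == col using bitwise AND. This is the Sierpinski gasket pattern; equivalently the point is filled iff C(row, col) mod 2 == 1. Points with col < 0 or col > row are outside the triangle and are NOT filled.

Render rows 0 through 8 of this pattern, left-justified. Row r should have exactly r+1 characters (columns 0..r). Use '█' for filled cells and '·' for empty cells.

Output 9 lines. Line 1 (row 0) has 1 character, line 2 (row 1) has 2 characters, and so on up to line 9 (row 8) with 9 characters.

r0=0: █
r1=1: ██
r2=10: █·█
r3=11: ████
r4=100: █···█
r5=101: ██··██
r6=110: █·█·█·█
r7=111: ████████
r8=1000: █·······█

Answer: █
██
█·█
████
█···█
██··██
█·█·█·█
████████
█·······█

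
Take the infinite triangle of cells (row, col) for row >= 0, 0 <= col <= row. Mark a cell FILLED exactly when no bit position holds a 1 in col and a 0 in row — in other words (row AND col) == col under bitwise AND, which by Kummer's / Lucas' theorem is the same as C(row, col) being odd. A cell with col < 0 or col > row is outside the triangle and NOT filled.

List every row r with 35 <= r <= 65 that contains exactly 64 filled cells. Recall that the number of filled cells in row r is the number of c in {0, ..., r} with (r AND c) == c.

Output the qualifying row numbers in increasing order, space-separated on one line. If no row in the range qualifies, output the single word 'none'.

Row r has 2^popcount(r) filled cells, so we need popcount(r) = log2(64) = 6.
Scan r = 35..65 and keep those with exactly 6 one-bits:
r=35=100011 popcount=3 -> skip
r=36=100100 popcount=2 -> skip
r=37=100101 popcount=3 -> skip
r=38=100110 popcount=3 -> skip
r=39=100111 popcount=4 -> skip
r=40=101000 popcount=2 -> skip
r=41=101001 popcount=3 -> skip
r=42=101010 popcount=3 -> skip
r=43=101011 popcount=4 -> skip
r=44=101100 popcount=3 -> skip
r=45=101101 popcount=4 -> skip
r=46=101110 popcount=4 -> skip
r=47=101111 popcount=5 -> skip
r=48=110000 popcount=2 -> skip
r=49=110001 popcount=3 -> skip
r=50=110010 popcount=3 -> skip
r=51=110011 popcount=4 -> skip
r=52=110100 popcount=3 -> skip
r=53=110101 popcount=4 -> skip
r=54=110110 popcount=4 -> skip
r=55=110111 popcount=5 -> skip
r=56=111000 popcount=3 -> skip
r=57=111001 popcount=4 -> skip
r=58=111010 popcount=4 -> skip
r=59=111011 popcount=5 -> skip
r=60=111100 popcount=4 -> skip
r=61=111101 popcount=5 -> skip
r=62=111110 popcount=5 -> skip
r=63=111111 popcount=6 -> KEEP
r=64=1000000 popcount=1 -> skip
r=65=1000001 popcount=2 -> skip
Kept rows: 63

Answer: 63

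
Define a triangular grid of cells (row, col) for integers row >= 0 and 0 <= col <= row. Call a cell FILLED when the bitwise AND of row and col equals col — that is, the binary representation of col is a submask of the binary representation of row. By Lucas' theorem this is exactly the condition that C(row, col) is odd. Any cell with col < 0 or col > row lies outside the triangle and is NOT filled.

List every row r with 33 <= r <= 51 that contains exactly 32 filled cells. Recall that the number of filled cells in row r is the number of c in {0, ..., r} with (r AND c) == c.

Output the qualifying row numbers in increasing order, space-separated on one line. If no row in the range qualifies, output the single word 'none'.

Row r has 2^popcount(r) filled cells, so we need popcount(r) = log2(32) = 5.
Scan r = 33..51 and keep those with exactly 5 one-bits:
r=33=100001 popcount=2 -> skip
r=34=100010 popcount=2 -> skip
r=35=100011 popcount=3 -> skip
r=36=100100 popcount=2 -> skip
r=37=100101 popcount=3 -> skip
r=38=100110 popcount=3 -> skip
r=39=100111 popcount=4 -> skip
r=40=101000 popcount=2 -> skip
r=41=101001 popcount=3 -> skip
r=42=101010 popcount=3 -> skip
r=43=101011 popcount=4 -> skip
r=44=101100 popcount=3 -> skip
r=45=101101 popcount=4 -> skip
r=46=101110 popcount=4 -> skip
r=47=101111 popcount=5 -> KEEP
r=48=110000 popcount=2 -> skip
r=49=110001 popcount=3 -> skip
r=50=110010 popcount=3 -> skip
r=51=110011 popcount=4 -> skip
Kept rows: 47

Answer: 47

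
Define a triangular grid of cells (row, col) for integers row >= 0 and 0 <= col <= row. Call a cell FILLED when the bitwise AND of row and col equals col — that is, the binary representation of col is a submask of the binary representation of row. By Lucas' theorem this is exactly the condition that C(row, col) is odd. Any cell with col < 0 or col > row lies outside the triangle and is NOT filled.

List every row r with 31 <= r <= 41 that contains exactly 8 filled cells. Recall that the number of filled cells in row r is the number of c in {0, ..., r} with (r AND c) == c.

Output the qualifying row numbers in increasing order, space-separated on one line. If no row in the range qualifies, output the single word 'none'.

Answer: 35 37 38 41

Derivation:
Row r has 2^popcount(r) filled cells, so we need popcount(r) = log2(8) = 3.
Scan r = 31..41 and keep those with exactly 3 one-bits:
r=31=11111 popcount=5 -> skip
r=32=100000 popcount=1 -> skip
r=33=100001 popcount=2 -> skip
r=34=100010 popcount=2 -> skip
r=35=100011 popcount=3 -> KEEP
r=36=100100 popcount=2 -> skip
r=37=100101 popcount=3 -> KEEP
r=38=100110 popcount=3 -> KEEP
r=39=100111 popcount=4 -> skip
r=40=101000 popcount=2 -> skip
r=41=101001 popcount=3 -> KEEP
Kept rows: 35 37 38 41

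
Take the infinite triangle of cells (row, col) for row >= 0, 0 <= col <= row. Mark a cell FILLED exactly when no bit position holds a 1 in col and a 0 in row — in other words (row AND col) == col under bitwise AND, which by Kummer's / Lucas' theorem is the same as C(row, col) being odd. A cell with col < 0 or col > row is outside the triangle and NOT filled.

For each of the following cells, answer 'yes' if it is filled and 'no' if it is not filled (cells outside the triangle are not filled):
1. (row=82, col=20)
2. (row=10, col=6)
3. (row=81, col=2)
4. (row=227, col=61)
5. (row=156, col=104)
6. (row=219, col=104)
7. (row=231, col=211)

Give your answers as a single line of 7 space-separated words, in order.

Answer: no no no no no no no

Derivation:
(82,20): row=0b1010010, col=0b10100, row AND col = 0b10000 = 16; 16 != 20 -> empty
(10,6): row=0b1010, col=0b110, row AND col = 0b10 = 2; 2 != 6 -> empty
(81,2): row=0b1010001, col=0b10, row AND col = 0b0 = 0; 0 != 2 -> empty
(227,61): row=0b11100011, col=0b111101, row AND col = 0b100001 = 33; 33 != 61 -> empty
(156,104): row=0b10011100, col=0b1101000, row AND col = 0b1000 = 8; 8 != 104 -> empty
(219,104): row=0b11011011, col=0b1101000, row AND col = 0b1001000 = 72; 72 != 104 -> empty
(231,211): row=0b11100111, col=0b11010011, row AND col = 0b11000011 = 195; 195 != 211 -> empty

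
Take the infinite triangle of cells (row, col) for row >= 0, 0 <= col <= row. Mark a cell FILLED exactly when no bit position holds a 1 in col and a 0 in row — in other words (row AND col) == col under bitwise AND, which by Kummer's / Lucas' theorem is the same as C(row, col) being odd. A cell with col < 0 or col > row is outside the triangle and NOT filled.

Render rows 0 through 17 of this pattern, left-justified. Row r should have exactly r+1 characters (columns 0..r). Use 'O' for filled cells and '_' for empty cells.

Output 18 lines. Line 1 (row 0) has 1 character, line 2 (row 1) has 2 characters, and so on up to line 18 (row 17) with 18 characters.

Answer: O
OO
O_O
OOOO
O___O
OO__OO
O_O_O_O
OOOOOOOO
O_______O
OO______OO
O_O_____O_O
OOOO____OOOO
O___O___O___O
OO__OO__OO__OO
O_O_O_O_O_O_O_O
OOOOOOOOOOOOOOOO
O_______________O
OO______________OO

Derivation:
r0=0: O
r1=1: OO
r2=10: O_O
r3=11: OOOO
r4=100: O___O
r5=101: OO__OO
r6=110: O_O_O_O
r7=111: OOOOOOOO
r8=1000: O_______O
r9=1001: OO______OO
r10=1010: O_O_____O_O
r11=1011: OOOO____OOOO
r12=1100: O___O___O___O
r13=1101: OO__OO__OO__OO
r14=1110: O_O_O_O_O_O_O_O
r15=1111: OOOOOOOOOOOOOOOO
r16=10000: O_______________O
r17=10001: OO______________OO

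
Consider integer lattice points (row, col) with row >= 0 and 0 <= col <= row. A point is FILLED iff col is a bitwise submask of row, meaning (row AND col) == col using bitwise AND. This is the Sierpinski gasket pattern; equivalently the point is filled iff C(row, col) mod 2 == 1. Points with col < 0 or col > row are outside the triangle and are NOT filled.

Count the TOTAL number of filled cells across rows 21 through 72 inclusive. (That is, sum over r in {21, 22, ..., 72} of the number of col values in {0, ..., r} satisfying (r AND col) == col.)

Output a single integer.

Answer: 684

Derivation:
r21=10101 pc3: +8 =8
r22=10110 pc3: +8 =16
r23=10111 pc4: +16 =32
r24=11000 pc2: +4 =36
r25=11001 pc3: +8 =44
r26=11010 pc3: +8 =52
r27=11011 pc4: +16 =68
r28=11100 pc3: +8 =76
r29=11101 pc4: +16 =92
r30=11110 pc4: +16 =108
r31=11111 pc5: +32 =140
r32=100000 pc1: +2 =142
r33=100001 pc2: +4 =146
r34=100010 pc2: +4 =150
r35=100011 pc3: +8 =158
r36=100100 pc2: +4 =162
r37=100101 pc3: +8 =170
r38=100110 pc3: +8 =178
r39=100111 pc4: +16 =194
r40=101000 pc2: +4 =198
r41=101001 pc3: +8 =206
r42=101010 pc3: +8 =214
r43=101011 pc4: +16 =230
r44=101100 pc3: +8 =238
r45=101101 pc4: +16 =254
r46=101110 pc4: +16 =270
r47=101111 pc5: +32 =302
r48=110000 pc2: +4 =306
r49=110001 pc3: +8 =314
r50=110010 pc3: +8 =322
r51=110011 pc4: +16 =338
r52=110100 pc3: +8 =346
r53=110101 pc4: +16 =362
r54=110110 pc4: +16 =378
r55=110111 pc5: +32 =410
r56=111000 pc3: +8 =418
r57=111001 pc4: +16 =434
r58=111010 pc4: +16 =450
r59=111011 pc5: +32 =482
r60=111100 pc4: +16 =498
r61=111101 pc5: +32 =530
r62=111110 pc5: +32 =562
r63=111111 pc6: +64 =626
r64=1000000 pc1: +2 =628
r65=1000001 pc2: +4 =632
r66=1000010 pc2: +4 =636
r67=1000011 pc3: +8 =644
r68=1000100 pc2: +4 =648
r69=1000101 pc3: +8 =656
r70=1000110 pc3: +8 =664
r71=1000111 pc4: +16 =680
r72=1001000 pc2: +4 =684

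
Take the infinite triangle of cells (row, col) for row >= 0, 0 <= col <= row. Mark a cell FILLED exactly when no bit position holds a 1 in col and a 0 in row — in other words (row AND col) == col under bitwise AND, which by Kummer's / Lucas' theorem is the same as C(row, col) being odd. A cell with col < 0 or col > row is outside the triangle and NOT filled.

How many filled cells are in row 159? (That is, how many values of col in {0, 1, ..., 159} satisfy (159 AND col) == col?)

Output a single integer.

Answer: 64

Derivation:
159 in binary = 10011111
popcount(159) = number of 1-bits in 10011111 = 6
A col c satisfies (159 AND c) == c iff every set bit of c is also set in 159; each of the 6 set bits of 159 can independently be on or off in c.
count = 2^6 = 64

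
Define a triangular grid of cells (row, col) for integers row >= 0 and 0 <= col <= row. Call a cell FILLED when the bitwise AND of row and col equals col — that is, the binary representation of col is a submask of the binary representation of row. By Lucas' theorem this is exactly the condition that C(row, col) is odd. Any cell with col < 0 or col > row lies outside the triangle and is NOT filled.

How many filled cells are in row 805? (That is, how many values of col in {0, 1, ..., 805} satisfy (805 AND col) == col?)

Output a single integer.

805 in binary = 1100100101
popcount(805) = number of 1-bits in 1100100101 = 5
A col c satisfies (805 AND c) == c iff every set bit of c is also set in 805; each of the 5 set bits of 805 can independently be on or off in c.
count = 2^5 = 32

Answer: 32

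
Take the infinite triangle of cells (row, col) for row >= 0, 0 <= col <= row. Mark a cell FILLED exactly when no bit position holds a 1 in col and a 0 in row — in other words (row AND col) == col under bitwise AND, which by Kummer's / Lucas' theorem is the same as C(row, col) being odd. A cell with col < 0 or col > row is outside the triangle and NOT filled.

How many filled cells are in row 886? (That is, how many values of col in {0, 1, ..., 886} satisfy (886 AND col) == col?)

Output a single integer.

Answer: 128

Derivation:
886 in binary = 1101110110
popcount(886) = number of 1-bits in 1101110110 = 7
A col c satisfies (886 AND c) == c iff every set bit of c is also set in 886; each of the 7 set bits of 886 can independently be on or off in c.
count = 2^7 = 128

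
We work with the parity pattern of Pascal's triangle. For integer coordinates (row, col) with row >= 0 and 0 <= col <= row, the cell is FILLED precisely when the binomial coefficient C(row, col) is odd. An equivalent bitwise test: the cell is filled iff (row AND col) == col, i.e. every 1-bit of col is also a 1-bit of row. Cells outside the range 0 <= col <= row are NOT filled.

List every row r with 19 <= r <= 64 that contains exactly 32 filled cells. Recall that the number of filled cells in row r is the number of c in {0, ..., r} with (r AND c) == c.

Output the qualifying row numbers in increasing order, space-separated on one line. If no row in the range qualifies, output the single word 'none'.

Answer: 31 47 55 59 61 62

Derivation:
Row r has 2^popcount(r) filled cells, so we need popcount(r) = log2(32) = 5.
Scan r = 19..64 and keep those with exactly 5 one-bits:
r=19=10011 popcount=3 -> skip
r=20=10100 popcount=2 -> skip
r=21=10101 popcount=3 -> skip
r=22=10110 popcount=3 -> skip
r=23=10111 popcount=4 -> skip
r=24=11000 popcount=2 -> skip
r=25=11001 popcount=3 -> skip
r=26=11010 popcount=3 -> skip
r=27=11011 popcount=4 -> skip
r=28=11100 popcount=3 -> skip
r=29=11101 popcount=4 -> skip
r=30=11110 popcount=4 -> skip
r=31=11111 popcount=5 -> KEEP
r=32=100000 popcount=1 -> skip
r=33=100001 popcount=2 -> skip
r=34=100010 popcount=2 -> skip
r=35=100011 popcount=3 -> skip
r=36=100100 popcount=2 -> skip
r=37=100101 popcount=3 -> skip
r=38=100110 popcount=3 -> skip
r=39=100111 popcount=4 -> skip
r=40=101000 popcount=2 -> skip
r=41=101001 popcount=3 -> skip
r=42=101010 popcount=3 -> skip
r=43=101011 popcount=4 -> skip
r=44=101100 popcount=3 -> skip
r=45=101101 popcount=4 -> skip
r=46=101110 popcount=4 -> skip
r=47=101111 popcount=5 -> KEEP
r=48=110000 popcount=2 -> skip
r=49=110001 popcount=3 -> skip
r=50=110010 popcount=3 -> skip
r=51=110011 popcount=4 -> skip
r=52=110100 popcount=3 -> skip
r=53=110101 popcount=4 -> skip
r=54=110110 popcount=4 -> skip
r=55=110111 popcount=5 -> KEEP
r=56=111000 popcount=3 -> skip
r=57=111001 popcount=4 -> skip
r=58=111010 popcount=4 -> skip
r=59=111011 popcount=5 -> KEEP
r=60=111100 popcount=4 -> skip
r=61=111101 popcount=5 -> KEEP
r=62=111110 popcount=5 -> KEEP
r=63=111111 popcount=6 -> skip
r=64=1000000 popcount=1 -> skip
Kept rows: 31 47 55 59 61 62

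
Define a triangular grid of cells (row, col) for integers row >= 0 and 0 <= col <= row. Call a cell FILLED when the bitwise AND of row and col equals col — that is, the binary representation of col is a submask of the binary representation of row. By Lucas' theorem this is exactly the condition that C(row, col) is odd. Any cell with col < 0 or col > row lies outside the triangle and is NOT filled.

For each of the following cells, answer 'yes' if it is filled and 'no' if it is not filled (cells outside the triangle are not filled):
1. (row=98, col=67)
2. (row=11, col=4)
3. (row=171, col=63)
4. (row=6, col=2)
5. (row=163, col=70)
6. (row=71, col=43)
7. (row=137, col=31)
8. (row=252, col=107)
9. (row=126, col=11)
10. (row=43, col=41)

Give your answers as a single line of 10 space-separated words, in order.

Answer: no no no yes no no no no no yes

Derivation:
(98,67): row=0b1100010, col=0b1000011, row AND col = 0b1000010 = 66; 66 != 67 -> empty
(11,4): row=0b1011, col=0b100, row AND col = 0b0 = 0; 0 != 4 -> empty
(171,63): row=0b10101011, col=0b111111, row AND col = 0b101011 = 43; 43 != 63 -> empty
(6,2): row=0b110, col=0b10, row AND col = 0b10 = 2; 2 == 2 -> filled
(163,70): row=0b10100011, col=0b1000110, row AND col = 0b10 = 2; 2 != 70 -> empty
(71,43): row=0b1000111, col=0b101011, row AND col = 0b11 = 3; 3 != 43 -> empty
(137,31): row=0b10001001, col=0b11111, row AND col = 0b1001 = 9; 9 != 31 -> empty
(252,107): row=0b11111100, col=0b1101011, row AND col = 0b1101000 = 104; 104 != 107 -> empty
(126,11): row=0b1111110, col=0b1011, row AND col = 0b1010 = 10; 10 != 11 -> empty
(43,41): row=0b101011, col=0b101001, row AND col = 0b101001 = 41; 41 == 41 -> filled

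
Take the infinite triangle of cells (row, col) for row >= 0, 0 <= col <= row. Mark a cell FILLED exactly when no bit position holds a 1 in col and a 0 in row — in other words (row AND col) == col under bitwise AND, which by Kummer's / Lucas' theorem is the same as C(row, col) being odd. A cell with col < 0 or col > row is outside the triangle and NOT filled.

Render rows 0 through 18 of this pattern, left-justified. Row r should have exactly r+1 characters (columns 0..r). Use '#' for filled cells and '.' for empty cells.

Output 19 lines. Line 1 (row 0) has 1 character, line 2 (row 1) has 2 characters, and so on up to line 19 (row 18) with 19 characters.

r0=0: #
r1=1: ##
r2=10: #.#
r3=11: ####
r4=100: #...#
r5=101: ##..##
r6=110: #.#.#.#
r7=111: ########
r8=1000: #.......#
r9=1001: ##......##
r10=1010: #.#.....#.#
r11=1011: ####....####
r12=1100: #...#...#...#
r13=1101: ##..##..##..##
r14=1110: #.#.#.#.#.#.#.#
r15=1111: ################
r16=10000: #...............#
r17=10001: ##..............##
r18=10010: #.#.............#.#

Answer: #
##
#.#
####
#...#
##..##
#.#.#.#
########
#.......#
##......##
#.#.....#.#
####....####
#...#...#...#
##..##..##..##
#.#.#.#.#.#.#.#
################
#...............#
##..............##
#.#.............#.#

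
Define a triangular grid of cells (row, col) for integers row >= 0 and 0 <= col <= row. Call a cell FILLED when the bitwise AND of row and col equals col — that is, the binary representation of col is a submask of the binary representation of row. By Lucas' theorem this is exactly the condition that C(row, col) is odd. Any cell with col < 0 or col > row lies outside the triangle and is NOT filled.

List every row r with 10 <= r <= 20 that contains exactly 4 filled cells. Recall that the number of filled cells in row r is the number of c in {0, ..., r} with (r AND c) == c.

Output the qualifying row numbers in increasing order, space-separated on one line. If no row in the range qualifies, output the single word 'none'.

Row r has 2^popcount(r) filled cells, so we need popcount(r) = log2(4) = 2.
Scan r = 10..20 and keep those with exactly 2 one-bits:
r=10=1010 popcount=2 -> KEEP
r=11=1011 popcount=3 -> skip
r=12=1100 popcount=2 -> KEEP
r=13=1101 popcount=3 -> skip
r=14=1110 popcount=3 -> skip
r=15=1111 popcount=4 -> skip
r=16=10000 popcount=1 -> skip
r=17=10001 popcount=2 -> KEEP
r=18=10010 popcount=2 -> KEEP
r=19=10011 popcount=3 -> skip
r=20=10100 popcount=2 -> KEEP
Kept rows: 10 12 17 18 20

Answer: 10 12 17 18 20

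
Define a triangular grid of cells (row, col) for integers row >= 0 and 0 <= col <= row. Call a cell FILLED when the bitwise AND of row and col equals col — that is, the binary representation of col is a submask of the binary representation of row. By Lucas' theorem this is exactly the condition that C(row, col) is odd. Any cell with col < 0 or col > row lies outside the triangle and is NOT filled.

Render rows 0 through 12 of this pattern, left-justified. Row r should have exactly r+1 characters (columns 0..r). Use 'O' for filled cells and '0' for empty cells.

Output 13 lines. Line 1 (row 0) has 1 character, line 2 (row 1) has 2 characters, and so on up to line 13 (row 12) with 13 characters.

Answer: O
OO
O0O
OOOO
O000O
OO00OO
O0O0O0O
OOOOOOOO
O0000000O
OO000000OO
O0O00000O0O
OOOO0000OOOO
O000O000O000O

Derivation:
r0=0: O
r1=1: OO
r2=10: O0O
r3=11: OOOO
r4=100: O000O
r5=101: OO00OO
r6=110: O0O0O0O
r7=111: OOOOOOOO
r8=1000: O0000000O
r9=1001: OO000000OO
r10=1010: O0O00000O0O
r11=1011: OOOO0000OOOO
r12=1100: O000O000O000O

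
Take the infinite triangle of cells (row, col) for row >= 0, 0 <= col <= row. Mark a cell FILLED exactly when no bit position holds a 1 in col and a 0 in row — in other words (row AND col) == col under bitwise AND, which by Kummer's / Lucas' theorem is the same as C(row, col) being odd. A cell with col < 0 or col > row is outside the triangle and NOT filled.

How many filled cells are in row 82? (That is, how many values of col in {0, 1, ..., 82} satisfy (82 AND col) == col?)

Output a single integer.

Answer: 8

Derivation:
82 in binary = 1010010
popcount(82) = number of 1-bits in 1010010 = 3
A col c satisfies (82 AND c) == c iff every set bit of c is also set in 82; each of the 3 set bits of 82 can independently be on or off in c.
count = 2^3 = 8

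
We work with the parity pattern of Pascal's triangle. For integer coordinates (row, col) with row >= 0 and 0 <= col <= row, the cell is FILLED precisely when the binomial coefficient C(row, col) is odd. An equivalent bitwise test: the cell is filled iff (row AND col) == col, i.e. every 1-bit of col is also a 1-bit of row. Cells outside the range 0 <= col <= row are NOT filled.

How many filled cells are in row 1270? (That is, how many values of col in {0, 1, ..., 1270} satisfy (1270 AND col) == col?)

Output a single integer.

Answer: 128

Derivation:
1270 in binary = 10011110110
popcount(1270) = number of 1-bits in 10011110110 = 7
A col c satisfies (1270 AND c) == c iff every set bit of c is also set in 1270; each of the 7 set bits of 1270 can independently be on or off in c.
count = 2^7 = 128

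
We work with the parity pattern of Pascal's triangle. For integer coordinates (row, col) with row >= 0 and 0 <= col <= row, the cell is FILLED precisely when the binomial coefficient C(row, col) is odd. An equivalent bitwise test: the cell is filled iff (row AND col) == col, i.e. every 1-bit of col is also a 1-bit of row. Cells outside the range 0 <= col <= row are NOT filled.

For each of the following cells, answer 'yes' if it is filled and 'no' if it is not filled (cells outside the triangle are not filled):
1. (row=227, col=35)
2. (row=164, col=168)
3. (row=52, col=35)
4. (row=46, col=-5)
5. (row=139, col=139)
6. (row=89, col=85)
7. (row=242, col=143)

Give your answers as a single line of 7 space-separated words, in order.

(227,35): row=0b11100011, col=0b100011, row AND col = 0b100011 = 35; 35 == 35 -> filled
(164,168): col outside [0, 164] -> not filled
(52,35): row=0b110100, col=0b100011, row AND col = 0b100000 = 32; 32 != 35 -> empty
(46,-5): col outside [0, 46] -> not filled
(139,139): row=0b10001011, col=0b10001011, row AND col = 0b10001011 = 139; 139 == 139 -> filled
(89,85): row=0b1011001, col=0b1010101, row AND col = 0b1010001 = 81; 81 != 85 -> empty
(242,143): row=0b11110010, col=0b10001111, row AND col = 0b10000010 = 130; 130 != 143 -> empty

Answer: yes no no no yes no no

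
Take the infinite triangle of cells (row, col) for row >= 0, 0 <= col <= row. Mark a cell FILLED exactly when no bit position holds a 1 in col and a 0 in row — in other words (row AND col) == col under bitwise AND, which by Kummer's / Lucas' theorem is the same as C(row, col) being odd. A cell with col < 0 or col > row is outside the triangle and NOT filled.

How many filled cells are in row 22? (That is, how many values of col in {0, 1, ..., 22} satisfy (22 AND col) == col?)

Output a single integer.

Answer: 8

Derivation:
22 in binary = 10110
popcount(22) = number of 1-bits in 10110 = 3
A col c satisfies (22 AND c) == c iff every set bit of c is also set in 22; each of the 3 set bits of 22 can independently be on or off in c.
count = 2^3 = 8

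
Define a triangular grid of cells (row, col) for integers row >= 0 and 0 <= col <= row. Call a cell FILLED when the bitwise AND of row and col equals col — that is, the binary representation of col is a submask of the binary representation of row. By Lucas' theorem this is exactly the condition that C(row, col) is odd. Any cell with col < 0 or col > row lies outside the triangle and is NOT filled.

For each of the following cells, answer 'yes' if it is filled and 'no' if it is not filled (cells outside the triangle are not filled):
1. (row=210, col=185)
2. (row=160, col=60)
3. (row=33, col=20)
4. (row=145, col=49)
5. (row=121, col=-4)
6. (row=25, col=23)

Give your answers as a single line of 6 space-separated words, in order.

Answer: no no no no no no

Derivation:
(210,185): row=0b11010010, col=0b10111001, row AND col = 0b10010000 = 144; 144 != 185 -> empty
(160,60): row=0b10100000, col=0b111100, row AND col = 0b100000 = 32; 32 != 60 -> empty
(33,20): row=0b100001, col=0b10100, row AND col = 0b0 = 0; 0 != 20 -> empty
(145,49): row=0b10010001, col=0b110001, row AND col = 0b10001 = 17; 17 != 49 -> empty
(121,-4): col outside [0, 121] -> not filled
(25,23): row=0b11001, col=0b10111, row AND col = 0b10001 = 17; 17 != 23 -> empty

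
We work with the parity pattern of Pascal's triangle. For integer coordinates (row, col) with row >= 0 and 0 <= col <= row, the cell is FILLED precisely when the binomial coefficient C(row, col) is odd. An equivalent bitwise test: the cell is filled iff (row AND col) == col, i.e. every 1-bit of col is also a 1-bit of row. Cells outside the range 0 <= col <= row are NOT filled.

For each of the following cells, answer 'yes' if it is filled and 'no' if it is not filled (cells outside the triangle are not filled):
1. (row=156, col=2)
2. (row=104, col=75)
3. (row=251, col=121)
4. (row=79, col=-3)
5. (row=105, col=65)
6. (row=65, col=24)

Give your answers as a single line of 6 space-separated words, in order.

Answer: no no yes no yes no

Derivation:
(156,2): row=0b10011100, col=0b10, row AND col = 0b0 = 0; 0 != 2 -> empty
(104,75): row=0b1101000, col=0b1001011, row AND col = 0b1001000 = 72; 72 != 75 -> empty
(251,121): row=0b11111011, col=0b1111001, row AND col = 0b1111001 = 121; 121 == 121 -> filled
(79,-3): col outside [0, 79] -> not filled
(105,65): row=0b1101001, col=0b1000001, row AND col = 0b1000001 = 65; 65 == 65 -> filled
(65,24): row=0b1000001, col=0b11000, row AND col = 0b0 = 0; 0 != 24 -> empty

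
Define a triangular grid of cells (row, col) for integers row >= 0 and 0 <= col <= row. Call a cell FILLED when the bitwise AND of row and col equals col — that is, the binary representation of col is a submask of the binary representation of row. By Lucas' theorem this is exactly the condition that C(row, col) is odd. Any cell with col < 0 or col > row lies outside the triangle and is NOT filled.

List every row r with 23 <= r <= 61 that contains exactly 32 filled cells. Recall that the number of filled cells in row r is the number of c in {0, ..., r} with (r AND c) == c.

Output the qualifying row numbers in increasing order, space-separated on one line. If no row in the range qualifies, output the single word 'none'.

Answer: 31 47 55 59 61

Derivation:
Row r has 2^popcount(r) filled cells, so we need popcount(r) = log2(32) = 5.
Scan r = 23..61 and keep those with exactly 5 one-bits:
r=23=10111 popcount=4 -> skip
r=24=11000 popcount=2 -> skip
r=25=11001 popcount=3 -> skip
r=26=11010 popcount=3 -> skip
r=27=11011 popcount=4 -> skip
r=28=11100 popcount=3 -> skip
r=29=11101 popcount=4 -> skip
r=30=11110 popcount=4 -> skip
r=31=11111 popcount=5 -> KEEP
r=32=100000 popcount=1 -> skip
r=33=100001 popcount=2 -> skip
r=34=100010 popcount=2 -> skip
r=35=100011 popcount=3 -> skip
r=36=100100 popcount=2 -> skip
r=37=100101 popcount=3 -> skip
r=38=100110 popcount=3 -> skip
r=39=100111 popcount=4 -> skip
r=40=101000 popcount=2 -> skip
r=41=101001 popcount=3 -> skip
r=42=101010 popcount=3 -> skip
r=43=101011 popcount=4 -> skip
r=44=101100 popcount=3 -> skip
r=45=101101 popcount=4 -> skip
r=46=101110 popcount=4 -> skip
r=47=101111 popcount=5 -> KEEP
r=48=110000 popcount=2 -> skip
r=49=110001 popcount=3 -> skip
r=50=110010 popcount=3 -> skip
r=51=110011 popcount=4 -> skip
r=52=110100 popcount=3 -> skip
r=53=110101 popcount=4 -> skip
r=54=110110 popcount=4 -> skip
r=55=110111 popcount=5 -> KEEP
r=56=111000 popcount=3 -> skip
r=57=111001 popcount=4 -> skip
r=58=111010 popcount=4 -> skip
r=59=111011 popcount=5 -> KEEP
r=60=111100 popcount=4 -> skip
r=61=111101 popcount=5 -> KEEP
Kept rows: 31 47 55 59 61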